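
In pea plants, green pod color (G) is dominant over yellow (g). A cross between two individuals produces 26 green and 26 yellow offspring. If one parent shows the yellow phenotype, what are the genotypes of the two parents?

Observed offspring: 26 green, 26 yellow
The observed ratio simplifies to 1:1. One parent shows yellow, so its genotype must be gg. A 1:1 offspring split requires the other parent to be heterozygous (Gg).
Parent genotypes: gg × Gg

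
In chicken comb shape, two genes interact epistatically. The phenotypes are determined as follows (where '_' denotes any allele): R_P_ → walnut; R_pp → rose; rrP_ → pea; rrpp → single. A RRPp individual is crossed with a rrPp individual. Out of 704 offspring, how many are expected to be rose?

Cross: RRPp × rrPp — consider each gene separately:
R gene: RR × rr → 4 Rr → 4 R_ (out of 4)
P gene: Pp × Pp → 1 PP, 2 Pp, 1 pp → 3 P_ : 1 pp (out of 4)
Genotype classes (out of 4 × 4 = 16): R_P_ = 4×3 = 12; R_pp = 4×1 = 4
Apply the phenotype rules: R_P_ (12) → walnut; R_pp (4) → rose
Phenotype counts (out of 16): 12 walnut, 4 rose
rose: 4 out of 16 → fraction 1/4
Expected count = 1/4 × 704 = 176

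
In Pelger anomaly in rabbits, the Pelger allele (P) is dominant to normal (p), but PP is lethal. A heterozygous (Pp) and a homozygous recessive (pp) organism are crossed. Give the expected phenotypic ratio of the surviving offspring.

Cross: Pp × pp
Punnett square offspring (before lethality): 2 Pp, 2 pp
No PP offspring are produced in this cross.
Ratio: 1 Pelger : 1 normal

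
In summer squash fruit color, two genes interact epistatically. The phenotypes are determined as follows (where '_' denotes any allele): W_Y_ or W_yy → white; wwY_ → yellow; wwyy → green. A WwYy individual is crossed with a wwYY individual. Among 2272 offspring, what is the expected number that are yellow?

Cross: WwYy × wwYY — consider each gene separately:
W gene: Ww × ww → 2 Ww, 2 ww → 2 W_ : 2 ww (out of 4)
Y gene: Yy × YY → 2 YY, 2 Yy → 4 Y_ (out of 4)
Genotype classes (out of 4 × 4 = 16): W_Y_ = 2×4 = 8; wwY_ = 2×4 = 8
Apply the phenotype rules: W_Y_ (8) → white; wwY_ (8) → yellow
Phenotype counts (out of 16): 8 white, 8 yellow
yellow: 8 out of 16 → fraction 1/2
Expected count = 1/2 × 2272 = 1136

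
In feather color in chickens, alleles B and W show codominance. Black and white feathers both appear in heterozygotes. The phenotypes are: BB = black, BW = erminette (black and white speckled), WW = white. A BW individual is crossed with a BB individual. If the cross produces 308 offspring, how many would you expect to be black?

Punnett square for BW × BB:
Offspring genotypes: 2 BB, 2 BW
Phenotype counts: 2 black, 2 erminette (black and white speckled)
black: 2 out of 4 → fraction 1/2
Expected count = 1/2 × 308 = 154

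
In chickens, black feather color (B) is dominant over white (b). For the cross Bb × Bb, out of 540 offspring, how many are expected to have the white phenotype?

Punnett square for Bb × Bb:
Offspring genotypes: 1 BB, 2 Bb, 1 bb
Total offspring: 4
Count with target: 1
Probability: 1/4
Expected count = 1/4 × 540 = 135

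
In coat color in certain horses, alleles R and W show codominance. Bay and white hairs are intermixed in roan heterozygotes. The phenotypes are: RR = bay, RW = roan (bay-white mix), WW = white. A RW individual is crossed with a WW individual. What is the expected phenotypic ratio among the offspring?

Punnett square for RW × WW:
Offspring genotypes: 2 RW, 2 WW
Phenotype counts: 2 roan (bay-white mix), 2 white
Ratio: 1 roan (bay-white mix) : 1 white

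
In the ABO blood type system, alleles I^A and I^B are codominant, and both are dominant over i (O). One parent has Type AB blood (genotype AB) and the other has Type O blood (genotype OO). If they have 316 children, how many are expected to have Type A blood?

Cross: AB × OO
Possible offspring genotypes: 2 AO, 2 BO
Blood type counts: 2 Type A, 2 Type B
Probability of Type A: 2/4 = 1/2
Expected count = 1/2 × 316 = 158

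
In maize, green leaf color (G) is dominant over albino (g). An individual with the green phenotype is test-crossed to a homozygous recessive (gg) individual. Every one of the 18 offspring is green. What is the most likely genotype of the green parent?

Test cross: ? × gg
All offspring are green.
If the unknown parent were heterozygous (Gg), about half of 18 offspring would be albino; none are. The unknown parent is most likely homozygous dominant (GG).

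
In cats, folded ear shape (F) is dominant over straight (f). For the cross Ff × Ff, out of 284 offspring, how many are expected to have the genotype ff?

Punnett square for Ff × Ff:
Offspring genotypes: 1 FF, 2 Ff, 1 ff
Total offspring: 4
Count with target: 1
Probability: 1/4
Expected count = 1/4 × 284 = 71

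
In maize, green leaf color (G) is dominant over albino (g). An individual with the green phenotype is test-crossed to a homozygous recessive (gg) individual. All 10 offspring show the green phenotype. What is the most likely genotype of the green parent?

Test cross: ? × gg
All offspring are green.
If the unknown parent were heterozygous (Gg), about half of 10 offspring would be albino; none are. The unknown parent is most likely homozygous dominant (GG).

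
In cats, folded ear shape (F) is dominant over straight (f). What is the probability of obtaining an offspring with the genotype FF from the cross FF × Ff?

Punnett square for FF × Ff:
Offspring genotypes: 2 FF, 2 Ff
Total offspring: 4
Count with target: 2
Probability: 2/4 = 1/2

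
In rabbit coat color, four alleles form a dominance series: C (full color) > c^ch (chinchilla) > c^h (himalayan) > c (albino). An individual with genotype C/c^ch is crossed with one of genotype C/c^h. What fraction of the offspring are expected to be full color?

Cross: C/c^ch × C/c^h
Allele dominance: C > c^ch > c^h > c
Offspring genotypes: 1 C/C, 1 C/c^h, 1 C/c^ch, 1 c^ch/c^h
Phenotype counts: 3 full color, 1 chinchilla
full color: 3 out of 4
Probability: 3/4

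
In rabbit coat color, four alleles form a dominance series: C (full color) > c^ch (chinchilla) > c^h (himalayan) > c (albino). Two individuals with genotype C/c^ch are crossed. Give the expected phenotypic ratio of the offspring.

Cross: C/c^ch × C/c^ch
Allele dominance: C > c^ch > c^h > c
Offspring genotypes: 1 C/C, 2 C/c^ch, 1 c^ch/c^ch
Phenotype counts: 3 full color, 1 chinchilla
Ratio: 3 full color : 1 chinchilla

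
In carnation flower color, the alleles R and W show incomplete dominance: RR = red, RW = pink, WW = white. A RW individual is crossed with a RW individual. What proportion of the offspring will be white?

Punnett square for RW × RW:
Offspring genotypes: 1 RR, 2 RW, 1 WW
Phenotype counts: 1 red, 2 pink, 1 white
white: 1 out of 4
Probability: 1/4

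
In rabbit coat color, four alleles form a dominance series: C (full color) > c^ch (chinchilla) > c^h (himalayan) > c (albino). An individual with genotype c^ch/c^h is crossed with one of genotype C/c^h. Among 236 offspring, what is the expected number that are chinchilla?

Cross: c^ch/c^h × C/c^h
Allele dominance: C > c^ch > c^h > c
Offspring genotypes: 1 C/c^ch, 1 c^ch/c^h, 1 C/c^h, 1 c^h/c^h
Phenotype counts: 2 full color, 1 chinchilla, 1 himalayan
chinchilla: 1 out of 4 → fraction 1/4
Expected count = 1/4 × 236 = 59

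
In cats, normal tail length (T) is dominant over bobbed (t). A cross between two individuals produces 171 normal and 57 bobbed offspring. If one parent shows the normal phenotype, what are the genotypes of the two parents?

Observed offspring: 171 normal, 57 bobbed
The observed ratio simplifies to 3:1. Bobbed (tt) offspring appear, so each parent must contribute one t allele. The parent stated to show normal carries T, so it is Tt. The other parent is then either Tt or tt: Tt × tt would give a 1:1 split, whereas Tt × Tt gives 3:1 — matching the data. So both parents are heterozygous (Tt × Tt).
Parent genotypes: Tt × Tt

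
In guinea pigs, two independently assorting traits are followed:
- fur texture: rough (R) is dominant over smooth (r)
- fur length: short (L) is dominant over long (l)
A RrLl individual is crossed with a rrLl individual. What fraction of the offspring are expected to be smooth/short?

Dihybrid cross RrLl × rrLl — consider each gene separately:
fur texture: Rr × rr → 2 Rr, 2 rr → 2 R_ : 2 rr (out of 4)
fur length: Ll × Ll → 1 LL, 2 Ll, 1 ll → 3 L_ : 1 ll (out of 4)
Combine (counts out of 4 × 4 = 16): rough/short (R_L_) = 2×3 = 6; rough/long (R_ll) = 2×1 = 2; smooth/short (rrL_) = 2×3 = 6; smooth/long (rrll) = 2×1 = 2
Phenotype counts (out of 16): 6 rough/short, 2 rough/long, 6 smooth/short, 2 smooth/long
smooth/short: 6 out of 16
Probability: 6/16 = 3/8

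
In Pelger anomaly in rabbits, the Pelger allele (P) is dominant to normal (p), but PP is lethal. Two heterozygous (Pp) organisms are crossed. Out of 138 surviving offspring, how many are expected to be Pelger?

Cross: Pp × Pp
Punnett square offspring (before lethality): 1 PP, 2 Pp, 1 pp
The PP genotype is lethal (embryos die); surviving offspring: 2 Pp, 1 pp
Pelger: 2 out of 3 → fraction 2/3
Expected count = 2/3 × 138 = 92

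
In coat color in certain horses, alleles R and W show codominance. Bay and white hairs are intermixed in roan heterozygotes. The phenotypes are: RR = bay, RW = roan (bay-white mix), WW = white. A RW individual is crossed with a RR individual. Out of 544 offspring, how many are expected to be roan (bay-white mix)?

Punnett square for RW × RR:
Offspring genotypes: 2 RR, 2 RW
Phenotype counts: 2 bay, 2 roan (bay-white mix)
roan (bay-white mix): 2 out of 4 → fraction 1/2
Expected count = 1/2 × 544 = 272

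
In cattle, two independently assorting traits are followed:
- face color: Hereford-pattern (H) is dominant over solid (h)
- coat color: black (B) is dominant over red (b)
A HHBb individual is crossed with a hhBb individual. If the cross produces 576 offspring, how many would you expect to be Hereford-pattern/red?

Dihybrid cross HHBb × hhBb — consider each gene separately:
face color: HH × hh → 4 Hh → 4 H_ (out of 4)
coat color: Bb × Bb → 1 BB, 2 Bb, 1 bb → 3 B_ : 1 bb (out of 4)
Combine (counts out of 4 × 4 = 16): Hereford-pattern/black (H_B_) = 4×3 = 12; Hereford-pattern/red (H_bb) = 4×1 = 4
Phenotype counts (out of 16): 12 Hereford-pattern/black, 4 Hereford-pattern/red
Hereford-pattern/red: 4 out of 16 → fraction 1/4
Expected count = 1/4 × 576 = 144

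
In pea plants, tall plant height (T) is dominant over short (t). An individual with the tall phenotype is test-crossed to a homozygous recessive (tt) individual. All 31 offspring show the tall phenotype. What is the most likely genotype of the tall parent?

Test cross: ? × tt
All offspring are tall.
If the unknown parent were heterozygous (Tt), about half of 31 offspring would be short; none are. The unknown parent is most likely homozygous dominant (TT).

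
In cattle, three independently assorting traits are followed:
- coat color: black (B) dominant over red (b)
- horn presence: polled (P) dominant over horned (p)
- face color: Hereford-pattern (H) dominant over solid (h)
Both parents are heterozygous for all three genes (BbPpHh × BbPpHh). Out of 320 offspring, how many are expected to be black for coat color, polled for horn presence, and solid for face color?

Trihybrid cross: BbPpHh × BbPpHh
Each trait segregates independently with a 3:1 phenotypic ratio, so each gene contributes 3/4 (dominant) or 1/4 (recessive).
Target: black (coat color), polled (horn presence), solid (face color)
Probability = product of independent per-trait probabilities
= 3/4 × 3/4 × 1/4 = 9/64
Expected count = 9/64 × 320 = 45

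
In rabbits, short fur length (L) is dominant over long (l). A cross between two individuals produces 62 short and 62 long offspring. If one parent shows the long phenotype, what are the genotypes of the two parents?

Observed offspring: 62 short, 62 long
The observed ratio simplifies to 1:1. One parent shows long, so its genotype must be ll. A 1:1 offspring split requires the other parent to be heterozygous (Ll).
Parent genotypes: ll × Ll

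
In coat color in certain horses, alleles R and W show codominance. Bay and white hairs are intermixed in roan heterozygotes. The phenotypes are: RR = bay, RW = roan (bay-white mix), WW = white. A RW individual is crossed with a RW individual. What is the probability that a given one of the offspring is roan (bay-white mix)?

Punnett square for RW × RW:
Offspring genotypes: 1 RR, 2 RW, 1 WW
Phenotype counts: 1 bay, 2 roan (bay-white mix), 1 white
roan (bay-white mix): 2 out of 4
Probability: 2/4 = 1/2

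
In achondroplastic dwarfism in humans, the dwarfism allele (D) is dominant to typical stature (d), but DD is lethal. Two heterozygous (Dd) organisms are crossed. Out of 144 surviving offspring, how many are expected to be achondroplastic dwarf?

Cross: Dd × Dd
Punnett square offspring (before lethality): 1 DD, 2 Dd, 1 dd
The DD genotype is lethal (embryos die); surviving offspring: 2 Dd, 1 dd
achondroplastic dwarf: 2 out of 3 → fraction 2/3
Expected count = 2/3 × 144 = 96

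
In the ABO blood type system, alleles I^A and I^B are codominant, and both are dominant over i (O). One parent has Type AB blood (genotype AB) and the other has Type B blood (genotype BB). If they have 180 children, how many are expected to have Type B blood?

Cross: AB × BB
Possible offspring genotypes: 2 AB, 2 BB
Blood type counts: 2 Type AB, 2 Type B
Probability of Type B: 2/4 = 1/2
Expected count = 1/2 × 180 = 90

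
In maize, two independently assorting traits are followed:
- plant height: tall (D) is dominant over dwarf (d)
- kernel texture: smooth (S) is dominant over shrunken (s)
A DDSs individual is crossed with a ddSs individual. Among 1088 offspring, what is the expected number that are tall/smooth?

Dihybrid cross DDSs × ddSs — consider each gene separately:
plant height: DD × dd → 4 Dd → 4 D_ (out of 4)
kernel texture: Ss × Ss → 1 SS, 2 Ss, 1 ss → 3 S_ : 1 ss (out of 4)
Combine (counts out of 4 × 4 = 16): tall/smooth (D_S_) = 4×3 = 12; tall/shrunken (D_ss) = 4×1 = 4
Phenotype counts (out of 16): 12 tall/smooth, 4 tall/shrunken
tall/smooth: 12 out of 16 → fraction 3/4
Expected count = 3/4 × 1088 = 816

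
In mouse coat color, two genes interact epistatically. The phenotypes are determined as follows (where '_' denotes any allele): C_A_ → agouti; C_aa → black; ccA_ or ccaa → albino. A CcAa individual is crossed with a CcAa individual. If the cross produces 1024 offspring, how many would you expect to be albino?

Cross: CcAa × CcAa — consider each gene separately:
C gene: Cc × Cc → 1 CC, 2 Cc, 1 cc → 3 C_ : 1 cc (out of 4)
A gene: Aa × Aa → 1 AA, 2 Aa, 1 aa → 3 A_ : 1 aa (out of 4)
Genotype classes (out of 4 × 4 = 16): C_A_ = 3×3 = 9; C_aa = 3×1 = 3; ccA_ = 1×3 = 3; ccaa = 1×1 = 1
Apply the phenotype rules: C_A_ (9) → agouti; C_aa (3) → black; ccA_ (3) + ccaa (1) → albino
Phenotype counts (out of 16): 9 agouti, 3 black, 4 albino
albino: 4 out of 16 → fraction 1/4
Expected count = 1/4 × 1024 = 256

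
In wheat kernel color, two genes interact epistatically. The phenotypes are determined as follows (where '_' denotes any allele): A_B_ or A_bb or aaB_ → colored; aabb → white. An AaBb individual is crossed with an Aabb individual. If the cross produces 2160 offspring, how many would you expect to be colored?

Cross: AaBb × Aabb — consider each gene separately:
A gene: Aa × Aa → 1 AA, 2 Aa, 1 aa → 3 A_ : 1 aa (out of 4)
B gene: Bb × bb → 2 Bb, 2 bb → 2 B_ : 2 bb (out of 4)
Genotype classes (out of 4 × 4 = 16): A_B_ = 3×2 = 6; A_bb = 3×2 = 6; aaB_ = 1×2 = 2; aabb = 1×2 = 2
Apply the phenotype rules: A_B_ (6) + A_bb (6) + aaB_ (2) → colored; aabb (2) → white
Phenotype counts (out of 16): 14 colored, 2 white
colored: 14 out of 16 → fraction 7/8
Expected count = 7/8 × 2160 = 1890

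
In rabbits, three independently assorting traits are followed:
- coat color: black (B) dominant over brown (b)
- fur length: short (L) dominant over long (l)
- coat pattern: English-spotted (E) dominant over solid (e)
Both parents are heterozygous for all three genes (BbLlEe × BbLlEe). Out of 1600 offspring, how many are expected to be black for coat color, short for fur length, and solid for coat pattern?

Trihybrid cross: BbLlEe × BbLlEe
Each trait segregates independently with a 3:1 phenotypic ratio, so each gene contributes 3/4 (dominant) or 1/4 (recessive).
Target: black (coat color), short (fur length), solid (coat pattern)
Probability = product of independent per-trait probabilities
= 3/4 × 3/4 × 1/4 = 9/64
Expected count = 9/64 × 1600 = 225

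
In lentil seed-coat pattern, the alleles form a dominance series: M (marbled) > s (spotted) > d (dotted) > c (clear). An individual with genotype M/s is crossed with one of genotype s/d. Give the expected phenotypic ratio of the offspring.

Cross: M/s × s/d
Allele dominance: M > s > d > c
Offspring genotypes: 1 M/s, 1 M/d, 1 s/s, 1 s/d
Phenotype counts: 2 marbled, 2 spotted
Ratio: 1 marbled : 1 spotted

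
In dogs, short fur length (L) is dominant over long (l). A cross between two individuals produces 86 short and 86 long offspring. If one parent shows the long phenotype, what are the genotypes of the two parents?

Observed offspring: 86 short, 86 long
The observed ratio simplifies to 1:1. One parent shows long, so its genotype must be ll. A 1:1 offspring split requires the other parent to be heterozygous (Ll).
Parent genotypes: ll × Ll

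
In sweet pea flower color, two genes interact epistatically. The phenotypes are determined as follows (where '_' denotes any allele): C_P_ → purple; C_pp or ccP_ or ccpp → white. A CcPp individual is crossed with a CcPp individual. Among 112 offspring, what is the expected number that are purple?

Cross: CcPp × CcPp — consider each gene separately:
C gene: Cc × Cc → 1 CC, 2 Cc, 1 cc → 3 C_ : 1 cc (out of 4)
P gene: Pp × Pp → 1 PP, 2 Pp, 1 pp → 3 P_ : 1 pp (out of 4)
Genotype classes (out of 4 × 4 = 16): C_P_ = 3×3 = 9; C_pp = 3×1 = 3; ccP_ = 1×3 = 3; ccpp = 1×1 = 1
Apply the phenotype rules: C_P_ (9) → purple; C_pp (3) + ccP_ (3) + ccpp (1) → white
Phenotype counts (out of 16): 9 purple, 7 white
purple: 9 out of 16 → fraction 9/16
Expected count = 9/16 × 112 = 63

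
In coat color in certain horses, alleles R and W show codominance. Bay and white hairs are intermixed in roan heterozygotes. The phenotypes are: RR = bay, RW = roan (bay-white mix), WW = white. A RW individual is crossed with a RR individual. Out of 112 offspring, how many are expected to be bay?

Punnett square for RW × RR:
Offspring genotypes: 2 RR, 2 RW
Phenotype counts: 2 bay, 2 roan (bay-white mix)
bay: 2 out of 4 → fraction 1/2
Expected count = 1/2 × 112 = 56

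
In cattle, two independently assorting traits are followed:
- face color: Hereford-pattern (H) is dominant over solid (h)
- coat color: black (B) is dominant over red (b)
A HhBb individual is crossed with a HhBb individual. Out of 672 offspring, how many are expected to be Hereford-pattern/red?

Dihybrid cross HhBb × HhBb — consider each gene separately:
face color: Hh × Hh → 1 HH, 2 Hh, 1 hh → 3 H_ : 1 hh (out of 4)
coat color: Bb × Bb → 1 BB, 2 Bb, 1 bb → 3 B_ : 1 bb (out of 4)
Combine (counts out of 4 × 4 = 16): Hereford-pattern/black (H_B_) = 3×3 = 9; Hereford-pattern/red (H_bb) = 3×1 = 3; solid/black (hhB_) = 1×3 = 3; solid/red (hhbb) = 1×1 = 1
Phenotype counts (out of 16): 9 Hereford-pattern/black, 3 Hereford-pattern/red, 3 solid/black, 1 solid/red
Hereford-pattern/red: 3 out of 16 → fraction 3/16
Expected count = 3/16 × 672 = 126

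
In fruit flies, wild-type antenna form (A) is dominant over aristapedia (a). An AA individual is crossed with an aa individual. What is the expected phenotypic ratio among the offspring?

Punnett square for AA × aa:
Offspring genotypes: 4 Aa
wild-type: 4, aristapedia: 0
Ratio: all wild-type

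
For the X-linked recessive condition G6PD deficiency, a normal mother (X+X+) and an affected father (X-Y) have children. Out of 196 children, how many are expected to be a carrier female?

Cross: X+X+ × X-Y
Offspring: 2 X+X-, 2 X+Y
Probability of a carrier female: 2/4 = 1/2
Expected count = 1/2 × 196 = 98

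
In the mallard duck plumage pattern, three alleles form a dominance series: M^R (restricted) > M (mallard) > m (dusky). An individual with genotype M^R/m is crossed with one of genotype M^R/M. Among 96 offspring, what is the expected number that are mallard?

Cross: M^R/m × M^R/M
Allele dominance: M^R > M > m
Offspring genotypes: 1 M^R/M^R, 1 M^R/M, 1 M^R/m, 1 M/m
Phenotype counts: 3 restricted, 1 mallard
mallard: 1 out of 4 → fraction 1/4
Expected count = 1/4 × 96 = 24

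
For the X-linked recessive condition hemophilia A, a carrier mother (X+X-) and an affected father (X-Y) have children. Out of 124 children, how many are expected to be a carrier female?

Cross: X+X- × X-Y
Offspring: 1 X+X-, 1 X+Y, 1 X-X-, 1 X-Y
Probability of a carrier female: 1/4
Expected count = 1/4 × 124 = 31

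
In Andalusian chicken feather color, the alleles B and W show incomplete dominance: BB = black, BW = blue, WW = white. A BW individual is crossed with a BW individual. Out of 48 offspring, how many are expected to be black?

Punnett square for BW × BW:
Offspring genotypes: 1 BB, 2 BW, 1 WW
Phenotype counts: 1 black, 2 blue, 1 white
black: 1 out of 4 → fraction 1/4
Expected count = 1/4 × 48 = 12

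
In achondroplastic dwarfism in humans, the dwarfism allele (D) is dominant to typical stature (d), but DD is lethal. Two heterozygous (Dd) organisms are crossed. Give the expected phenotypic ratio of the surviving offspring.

Cross: Dd × Dd
Punnett square offspring (before lethality): 1 DD, 2 Dd, 1 dd
The DD genotype is lethal (embryos die); surviving offspring: 2 Dd, 1 dd
Ratio: 2 achondroplastic dwarf : 1 typical stature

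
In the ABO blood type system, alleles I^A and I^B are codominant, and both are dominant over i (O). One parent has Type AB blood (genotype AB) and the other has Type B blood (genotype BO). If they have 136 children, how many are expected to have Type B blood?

Cross: AB × BO
Possible offspring genotypes: 1 AB, 1 AO, 1 BB, 1 BO
Blood type counts: 1 Type AB, 1 Type A, 2 Type B
Probability of Type B: 2/4 = 1/2
Expected count = 1/2 × 136 = 68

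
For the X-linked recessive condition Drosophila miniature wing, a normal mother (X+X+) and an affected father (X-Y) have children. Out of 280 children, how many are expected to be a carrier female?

Cross: X+X+ × X-Y
Offspring: 2 X+X-, 2 X+Y
Probability of a carrier female: 2/4 = 1/2
Expected count = 1/2 × 280 = 140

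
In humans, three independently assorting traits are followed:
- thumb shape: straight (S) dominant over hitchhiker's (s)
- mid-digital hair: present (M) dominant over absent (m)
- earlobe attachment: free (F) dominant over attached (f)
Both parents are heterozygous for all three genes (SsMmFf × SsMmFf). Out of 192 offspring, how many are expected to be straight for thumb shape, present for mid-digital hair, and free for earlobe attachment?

Trihybrid cross: SsMmFf × SsMmFf
Each trait segregates independently with a 3:1 phenotypic ratio, so each gene contributes 3/4 (dominant) or 1/4 (recessive).
Target: straight (thumb shape), present (mid-digital hair), free (earlobe attachment)
Probability = product of independent per-trait probabilities
= 3/4 × 3/4 × 3/4 = 27/64
Expected count = 27/64 × 192 = 81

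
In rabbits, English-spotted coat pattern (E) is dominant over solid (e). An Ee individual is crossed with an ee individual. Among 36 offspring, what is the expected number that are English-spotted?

Punnett square for Ee × ee:
Offspring genotypes: 2 Ee, 2 ee
English-spotted: 2, solid: 2
English-spotted: 2 out of 4 → fraction 1/2
Expected count = 1/2 × 36 = 18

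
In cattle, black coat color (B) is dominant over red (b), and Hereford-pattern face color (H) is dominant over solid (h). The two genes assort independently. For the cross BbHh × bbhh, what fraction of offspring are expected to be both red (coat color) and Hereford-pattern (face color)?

Dihybrid cross BbHh × bbhh — consider each gene separately:
coat color: Bb × bb → 2 Bb, 2 bb → 2 B_ : 2 bb (out of 4)
face color: Hh × hh → 2 Hh, 2 hh → 2 H_ : 2 hh (out of 4)
Looking for: red (bb) and Hereford-pattern (H_)
P(red) = 2/4, P(Hereford-pattern) = 2/4
P(both) = 2/4 × 2/4 = 4/16 = 1/4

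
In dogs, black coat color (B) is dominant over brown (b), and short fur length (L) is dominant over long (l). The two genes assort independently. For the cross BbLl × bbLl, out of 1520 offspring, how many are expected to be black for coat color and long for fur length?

Dihybrid cross BbLl × bbLl — consider each gene separately:
coat color: Bb × bb → 2 Bb, 2 bb → 2 B_ : 2 bb (out of 4)
fur length: Ll × Ll → 1 LL, 2 Ll, 1 ll → 3 L_ : 1 ll (out of 4)
Looking for: black (B_) and long (ll)
P(black) = 2/4, P(long) = 1/4
P(both) = 2/4 × 1/4 = 2/16 = 1/8
Expected count = 1/8 × 1520 = 190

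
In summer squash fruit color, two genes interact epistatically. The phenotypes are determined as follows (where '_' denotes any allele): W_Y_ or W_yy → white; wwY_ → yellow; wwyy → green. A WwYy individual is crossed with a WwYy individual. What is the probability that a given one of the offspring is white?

Cross: WwYy × WwYy — consider each gene separately:
W gene: Ww × Ww → 1 WW, 2 Ww, 1 ww → 3 W_ : 1 ww (out of 4)
Y gene: Yy × Yy → 1 YY, 2 Yy, 1 yy → 3 Y_ : 1 yy (out of 4)
Genotype classes (out of 4 × 4 = 16): W_Y_ = 3×3 = 9; W_yy = 3×1 = 3; wwY_ = 1×3 = 3; wwyy = 1×1 = 1
Apply the phenotype rules: W_Y_ (9) + W_yy (3) → white; wwY_ (3) → yellow; wwyy (1) → green
Phenotype counts (out of 16): 12 white, 3 yellow, 1 green
white: 12 out of 16
Probability: 12/16 = 3/4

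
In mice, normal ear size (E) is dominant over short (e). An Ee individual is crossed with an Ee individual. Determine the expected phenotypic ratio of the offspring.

Punnett square for Ee × Ee:
Offspring genotypes: 1 EE, 2 Ee, 1 ee
normal: 3, short: 1
Ratio: 3:1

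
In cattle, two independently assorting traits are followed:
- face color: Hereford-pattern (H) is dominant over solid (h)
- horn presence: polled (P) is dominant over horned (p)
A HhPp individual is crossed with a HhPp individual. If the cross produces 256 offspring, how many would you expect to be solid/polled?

Dihybrid cross HhPp × HhPp — consider each gene separately:
face color: Hh × Hh → 1 HH, 2 Hh, 1 hh → 3 H_ : 1 hh (out of 4)
horn presence: Pp × Pp → 1 PP, 2 Pp, 1 pp → 3 P_ : 1 pp (out of 4)
Combine (counts out of 4 × 4 = 16): Hereford-pattern/polled (H_P_) = 3×3 = 9; Hereford-pattern/horned (H_pp) = 3×1 = 3; solid/polled (hhP_) = 1×3 = 3; solid/horned (hhpp) = 1×1 = 1
Phenotype counts (out of 16): 9 Hereford-pattern/polled, 3 Hereford-pattern/horned, 3 solid/polled, 1 solid/horned
solid/polled: 3 out of 16 → fraction 3/16
Expected count = 3/16 × 256 = 48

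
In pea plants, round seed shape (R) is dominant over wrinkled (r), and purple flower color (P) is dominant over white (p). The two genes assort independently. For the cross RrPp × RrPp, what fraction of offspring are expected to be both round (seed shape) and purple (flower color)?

Dihybrid cross RrPp × RrPp — consider each gene separately:
seed shape: Rr × Rr → 1 RR, 2 Rr, 1 rr → 3 R_ : 1 rr (out of 4)
flower color: Pp × Pp → 1 PP, 2 Pp, 1 pp → 3 P_ : 1 pp (out of 4)
Looking for: round (R_) and purple (P_)
P(round) = 3/4, P(purple) = 3/4
P(both) = 3/4 × 3/4 = 9/16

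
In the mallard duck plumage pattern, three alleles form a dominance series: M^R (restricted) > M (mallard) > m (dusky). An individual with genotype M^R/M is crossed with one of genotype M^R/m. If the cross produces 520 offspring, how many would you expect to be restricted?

Cross: M^R/M × M^R/m
Allele dominance: M^R > M > m
Offspring genotypes: 1 M^R/M^R, 1 M^R/m, 1 M^R/M, 1 M/m
Phenotype counts: 3 restricted, 1 mallard
restricted: 3 out of 4 → fraction 3/4
Expected count = 3/4 × 520 = 390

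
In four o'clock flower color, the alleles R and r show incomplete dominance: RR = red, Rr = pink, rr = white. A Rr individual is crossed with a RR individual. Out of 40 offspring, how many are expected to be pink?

Punnett square for Rr × RR:
Offspring genotypes: 2 RR, 2 Rr
Phenotype counts: 2 red, 2 pink
pink: 2 out of 4 → fraction 1/2
Expected count = 1/2 × 40 = 20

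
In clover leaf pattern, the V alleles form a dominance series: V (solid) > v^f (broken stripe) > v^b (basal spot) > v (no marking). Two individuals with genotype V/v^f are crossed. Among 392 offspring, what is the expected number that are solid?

Cross: V/v^f × V/v^f
Allele dominance: V > v^f > v^b > v
Offspring genotypes: 1 V/V, 2 V/v^f, 1 v^f/v^f
Phenotype counts: 3 solid, 1 broken stripe
solid: 3 out of 4 → fraction 3/4
Expected count = 3/4 × 392 = 294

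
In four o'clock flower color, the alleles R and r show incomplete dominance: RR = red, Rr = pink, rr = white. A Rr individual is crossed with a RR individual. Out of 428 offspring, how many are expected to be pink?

Punnett square for Rr × RR:
Offspring genotypes: 2 RR, 2 Rr
Phenotype counts: 2 red, 2 pink
pink: 2 out of 4 → fraction 1/2
Expected count = 1/2 × 428 = 214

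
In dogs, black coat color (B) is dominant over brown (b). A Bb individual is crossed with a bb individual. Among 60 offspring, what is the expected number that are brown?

Punnett square for Bb × bb:
Offspring genotypes: 2 Bb, 2 bb
black: 2, brown: 2
brown: 2 out of 4 → fraction 1/2
Expected count = 1/2 × 60 = 30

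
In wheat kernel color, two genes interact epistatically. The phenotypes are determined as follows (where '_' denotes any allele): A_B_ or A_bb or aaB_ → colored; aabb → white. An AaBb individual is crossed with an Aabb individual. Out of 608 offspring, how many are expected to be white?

Cross: AaBb × Aabb — consider each gene separately:
A gene: Aa × Aa → 1 AA, 2 Aa, 1 aa → 3 A_ : 1 aa (out of 4)
B gene: Bb × bb → 2 Bb, 2 bb → 2 B_ : 2 bb (out of 4)
Genotype classes (out of 4 × 4 = 16): A_B_ = 3×2 = 6; A_bb = 3×2 = 6; aaB_ = 1×2 = 2; aabb = 1×2 = 2
Apply the phenotype rules: A_B_ (6) + A_bb (6) + aaB_ (2) → colored; aabb (2) → white
Phenotype counts (out of 16): 14 colored, 2 white
white: 2 out of 16 → fraction 1/8
Expected count = 1/8 × 608 = 76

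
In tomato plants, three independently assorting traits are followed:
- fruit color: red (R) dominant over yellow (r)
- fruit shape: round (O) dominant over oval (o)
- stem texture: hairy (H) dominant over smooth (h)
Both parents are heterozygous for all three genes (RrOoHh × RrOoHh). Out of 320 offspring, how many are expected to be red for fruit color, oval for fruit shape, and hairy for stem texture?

Trihybrid cross: RrOoHh × RrOoHh
Each trait segregates independently with a 3:1 phenotypic ratio, so each gene contributes 3/4 (dominant) or 1/4 (recessive).
Target: red (fruit color), oval (fruit shape), hairy (stem texture)
Probability = product of independent per-trait probabilities
= 3/4 × 1/4 × 3/4 = 9/64
Expected count = 9/64 × 320 = 45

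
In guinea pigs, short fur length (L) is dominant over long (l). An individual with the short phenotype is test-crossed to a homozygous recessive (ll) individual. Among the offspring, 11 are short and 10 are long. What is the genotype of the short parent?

Test cross: ? × ll
Offspring: 11 short, 10 long — approximately 1:1.
A 1:1 ratio in a test cross indicates the unknown parent is heterozygous (Ll).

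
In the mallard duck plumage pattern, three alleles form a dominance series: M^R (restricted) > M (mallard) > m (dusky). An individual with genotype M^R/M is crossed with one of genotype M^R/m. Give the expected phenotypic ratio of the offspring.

Cross: M^R/M × M^R/m
Allele dominance: M^R > M > m
Offspring genotypes: 1 M^R/M^R, 1 M^R/m, 1 M^R/M, 1 M/m
Phenotype counts: 3 restricted, 1 mallard
Ratio: 3 restricted : 1 mallard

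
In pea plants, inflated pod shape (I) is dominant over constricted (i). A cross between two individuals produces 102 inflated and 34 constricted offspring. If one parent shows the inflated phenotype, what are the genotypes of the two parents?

Observed offspring: 102 inflated, 34 constricted
The observed ratio simplifies to 3:1. Constricted (ii) offspring appear, so each parent must contribute one i allele. The parent stated to show inflated carries I, so it is Ii. The other parent is then either Ii or ii: Ii × ii would give a 1:1 split, whereas Ii × Ii gives 3:1 — matching the data. So both parents are heterozygous (Ii × Ii).
Parent genotypes: Ii × Ii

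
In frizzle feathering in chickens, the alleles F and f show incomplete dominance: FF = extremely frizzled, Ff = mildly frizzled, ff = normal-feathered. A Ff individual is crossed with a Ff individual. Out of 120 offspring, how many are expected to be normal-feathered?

Punnett square for Ff × Ff:
Offspring genotypes: 1 FF, 2 Ff, 1 ff
Phenotype counts: 1 extremely frizzled, 2 mildly frizzled, 1 normal-feathered
normal-feathered: 1 out of 4 → fraction 1/4
Expected count = 1/4 × 120 = 30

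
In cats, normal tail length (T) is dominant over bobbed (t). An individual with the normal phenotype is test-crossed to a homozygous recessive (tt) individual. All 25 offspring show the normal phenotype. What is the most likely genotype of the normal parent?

Test cross: ? × tt
All offspring are normal.
If the unknown parent were heterozygous (Tt), about half of 25 offspring would be bobbed; none are. The unknown parent is most likely homozygous dominant (TT).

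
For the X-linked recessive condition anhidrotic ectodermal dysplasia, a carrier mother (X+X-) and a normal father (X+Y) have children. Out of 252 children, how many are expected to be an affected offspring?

Cross: X+X- × X+Y
Offspring: 1 X+X+, 1 X+Y, 1 X+X-, 1 X-Y
Probability of an affected offspring: 1/4
Expected count = 1/4 × 252 = 63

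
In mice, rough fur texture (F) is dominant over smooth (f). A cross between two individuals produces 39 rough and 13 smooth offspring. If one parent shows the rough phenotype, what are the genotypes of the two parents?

Observed offspring: 39 rough, 13 smooth
The observed ratio simplifies to 3:1. Smooth (ff) offspring appear, so each parent must contribute one f allele. The parent stated to show rough carries F, so it is Ff. The other parent is then either Ff or ff: Ff × ff would give a 1:1 split, whereas Ff × Ff gives 3:1 — matching the data. So both parents are heterozygous (Ff × Ff).
Parent genotypes: Ff × Ff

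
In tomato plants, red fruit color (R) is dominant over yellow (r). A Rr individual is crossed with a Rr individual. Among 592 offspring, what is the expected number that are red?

Punnett square for Rr × Rr:
Offspring genotypes: 1 RR, 2 Rr, 1 rr
red: 3, yellow: 1
red: 3 out of 4 → fraction 3/4
Expected count = 3/4 × 592 = 444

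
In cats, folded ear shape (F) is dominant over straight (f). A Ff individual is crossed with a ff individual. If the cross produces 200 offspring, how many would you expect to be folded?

Punnett square for Ff × ff:
Offspring genotypes: 2 Ff, 2 ff
folded: 2, straight: 2
folded: 2 out of 4 → fraction 1/2
Expected count = 1/2 × 200 = 100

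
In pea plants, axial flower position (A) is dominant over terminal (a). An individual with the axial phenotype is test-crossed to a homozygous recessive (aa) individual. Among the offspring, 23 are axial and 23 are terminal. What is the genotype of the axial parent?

Test cross: ? × aa
Offspring: 23 axial, 23 terminal — approximately 1:1.
A 1:1 ratio in a test cross indicates the unknown parent is heterozygous (Aa).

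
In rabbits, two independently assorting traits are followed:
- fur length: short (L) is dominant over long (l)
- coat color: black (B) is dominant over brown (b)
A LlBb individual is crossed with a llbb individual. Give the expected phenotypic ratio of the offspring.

Dihybrid cross LlBb × llbb — consider each gene separately:
fur length: Ll × ll → 2 Ll, 2 ll → 2 L_ : 2 ll (out of 4)
coat color: Bb × bb → 2 Bb, 2 bb → 2 B_ : 2 bb (out of 4)
Combine (counts out of 4 × 4 = 16): short/black (L_B_) = 2×2 = 4; short/brown (L_bb) = 2×2 = 4; long/black (llB_) = 2×2 = 4; long/brown (llbb) = 2×2 = 4
Phenotype counts (out of 16): 4 short/black, 4 short/brown, 4 long/black, 4 long/brown
Ratio: 1 short/black : 1 short/brown : 1 long/black : 1 long/brown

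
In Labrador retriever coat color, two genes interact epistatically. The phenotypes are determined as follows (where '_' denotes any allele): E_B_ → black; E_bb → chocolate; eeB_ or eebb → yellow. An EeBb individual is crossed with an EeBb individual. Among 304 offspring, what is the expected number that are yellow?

Cross: EeBb × EeBb — consider each gene separately:
E gene: Ee × Ee → 1 EE, 2 Ee, 1 ee → 3 E_ : 1 ee (out of 4)
B gene: Bb × Bb → 1 BB, 2 Bb, 1 bb → 3 B_ : 1 bb (out of 4)
Genotype classes (out of 4 × 4 = 16): E_B_ = 3×3 = 9; E_bb = 3×1 = 3; eeB_ = 1×3 = 3; eebb = 1×1 = 1
Apply the phenotype rules: E_B_ (9) → black; E_bb (3) → chocolate; eeB_ (3) + eebb (1) → yellow
Phenotype counts (out of 16): 9 black, 3 chocolate, 4 yellow
yellow: 4 out of 16 → fraction 1/4
Expected count = 1/4 × 304 = 76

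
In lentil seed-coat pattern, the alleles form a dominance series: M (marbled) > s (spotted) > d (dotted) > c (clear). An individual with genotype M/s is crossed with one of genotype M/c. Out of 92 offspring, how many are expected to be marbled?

Cross: M/s × M/c
Allele dominance: M > s > d > c
Offspring genotypes: 1 M/M, 1 M/c, 1 M/s, 1 s/c
Phenotype counts: 3 marbled, 1 spotted
marbled: 3 out of 4 → fraction 3/4
Expected count = 3/4 × 92 = 69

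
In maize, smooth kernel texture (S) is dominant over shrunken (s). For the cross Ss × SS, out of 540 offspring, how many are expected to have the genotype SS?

Punnett square for Ss × SS:
Offspring genotypes: 2 SS, 2 Ss
Total offspring: 4
Count with target: 2
Probability: 2/4 = 1/2
Expected count = 1/2 × 540 = 270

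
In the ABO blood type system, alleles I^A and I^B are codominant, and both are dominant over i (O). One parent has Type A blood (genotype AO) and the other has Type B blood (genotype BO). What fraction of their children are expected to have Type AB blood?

Cross: AO × BO
Possible offspring genotypes: 1 AB, 1 AO, 1 BO, 1 OO
Blood type counts: 1 Type AB, 1 Type A, 1 Type B, 1 Type O
Probability of Type AB: 1/4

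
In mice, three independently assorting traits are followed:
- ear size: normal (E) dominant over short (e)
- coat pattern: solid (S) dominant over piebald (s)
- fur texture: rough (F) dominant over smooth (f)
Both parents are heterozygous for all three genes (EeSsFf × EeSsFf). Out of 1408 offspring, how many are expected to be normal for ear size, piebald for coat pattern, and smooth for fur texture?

Trihybrid cross: EeSsFf × EeSsFf
Each trait segregates independently with a 3:1 phenotypic ratio, so each gene contributes 3/4 (dominant) or 1/4 (recessive).
Target: normal (ear size), piebald (coat pattern), smooth (fur texture)
Probability = product of independent per-trait probabilities
= 3/4 × 1/4 × 1/4 = 3/64
Expected count = 3/64 × 1408 = 66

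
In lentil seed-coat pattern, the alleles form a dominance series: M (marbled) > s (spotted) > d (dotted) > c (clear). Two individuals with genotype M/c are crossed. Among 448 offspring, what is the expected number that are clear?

Cross: M/c × M/c
Allele dominance: M > s > d > c
Offspring genotypes: 1 M/M, 2 M/c, 1 c/c
Phenotype counts: 3 marbled, 1 clear
clear: 1 out of 4 → fraction 1/4
Expected count = 1/4 × 448 = 112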